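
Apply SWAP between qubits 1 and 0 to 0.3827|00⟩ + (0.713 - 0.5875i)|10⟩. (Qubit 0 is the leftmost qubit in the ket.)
0.3827|00⟩ + (0.713 - 0.5875i)|01⟩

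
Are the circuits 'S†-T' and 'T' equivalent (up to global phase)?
No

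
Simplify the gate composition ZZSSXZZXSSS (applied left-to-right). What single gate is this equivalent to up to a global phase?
S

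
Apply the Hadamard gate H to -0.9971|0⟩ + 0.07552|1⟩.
-0.6517|0⟩ - 0.7585|1⟩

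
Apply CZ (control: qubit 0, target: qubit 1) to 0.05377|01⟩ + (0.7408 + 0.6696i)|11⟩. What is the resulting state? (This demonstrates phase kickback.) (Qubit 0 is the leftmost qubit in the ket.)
0.05377|01⟩ + (-0.7408 - 0.6696i)|11⟩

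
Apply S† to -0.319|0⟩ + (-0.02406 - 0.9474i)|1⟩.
-0.319|0⟩ + (-0.9474 + 0.02406i)|1⟩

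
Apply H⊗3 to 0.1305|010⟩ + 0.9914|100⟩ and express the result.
0.3967|000⟩ + 0.3967|001⟩ + 0.3044|010⟩ + 0.3044|011⟩ - 0.3044|100⟩ - 0.3044|101⟩ - 0.3967|110⟩ - 0.3967|111⟩

H⊗3 gives amp(|y⟩) = (1/2√2) Σ_x (−1)^(x·y) amp(|x⟩), where x·y is the number of positions in which both x and y have a 1.
|000⟩: (0.1305 + 0.9914)/(2√2) = 0.3967
|001⟩: (0.1305 + 0.9914)/(2√2) = 0.3967
|010⟩: (-0.1305 + 0.9914)/(2√2) = 0.3044
|011⟩: (-0.1305 + 0.9914)/(2√2) = 0.3044
|100⟩: (0.1305 - 0.9914)/(2√2) = -0.3044
|101⟩: (0.1305 - 0.9914)/(2√2) = -0.3044
|110⟩: (-0.1305 - 0.9914)/(2√2) = -0.3967
|111⟩: (-0.1305 - 0.9914)/(2√2) = -0.3967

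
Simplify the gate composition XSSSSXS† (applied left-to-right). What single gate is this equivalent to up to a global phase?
S†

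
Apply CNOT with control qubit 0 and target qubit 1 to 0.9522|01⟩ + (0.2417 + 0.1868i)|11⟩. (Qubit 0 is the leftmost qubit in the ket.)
0.9522|01⟩ + (0.2417 + 0.1868i)|10⟩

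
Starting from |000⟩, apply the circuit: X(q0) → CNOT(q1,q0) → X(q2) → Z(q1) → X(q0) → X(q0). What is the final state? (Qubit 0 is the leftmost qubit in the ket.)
|101⟩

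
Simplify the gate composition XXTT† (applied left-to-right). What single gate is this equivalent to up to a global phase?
I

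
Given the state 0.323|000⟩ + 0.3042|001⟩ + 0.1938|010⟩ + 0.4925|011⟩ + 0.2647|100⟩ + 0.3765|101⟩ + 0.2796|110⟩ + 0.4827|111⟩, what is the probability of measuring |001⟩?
0.09254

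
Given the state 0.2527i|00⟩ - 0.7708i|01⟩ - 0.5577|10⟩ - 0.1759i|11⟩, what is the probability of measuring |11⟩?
0.03094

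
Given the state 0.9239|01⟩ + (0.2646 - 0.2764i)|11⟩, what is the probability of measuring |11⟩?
0.1464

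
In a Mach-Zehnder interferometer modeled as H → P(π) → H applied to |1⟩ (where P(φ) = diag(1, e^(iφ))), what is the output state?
|0⟩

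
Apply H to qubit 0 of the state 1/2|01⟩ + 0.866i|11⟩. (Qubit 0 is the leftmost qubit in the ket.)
(1/√8 + 0.6124i)|01⟩ + (1/√8 - 0.6124i)|11⟩

H on qubit 0 mixes each pair of kets that differ only in qubit 0: amplitudes (a, b) of (|…0…⟩, |…1…⟩) become ((a + b)/√2, (a − b)/√2). Kets absent from the input have amplitude 0.
(|01⟩, |11⟩): (a, b) = (1/2, 0.866i) → ((1/√8 + 0.6124i), (1/√8 - 0.6124i))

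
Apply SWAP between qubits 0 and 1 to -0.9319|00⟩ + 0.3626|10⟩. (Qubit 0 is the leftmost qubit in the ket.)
-0.9319|00⟩ + 0.3626|01⟩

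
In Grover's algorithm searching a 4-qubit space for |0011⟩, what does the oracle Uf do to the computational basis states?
Uf|x⟩ = -|x⟩ if x = 0011, else |x⟩ (phase flip on target)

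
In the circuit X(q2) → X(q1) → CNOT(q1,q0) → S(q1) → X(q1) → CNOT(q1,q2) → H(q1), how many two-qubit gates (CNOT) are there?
2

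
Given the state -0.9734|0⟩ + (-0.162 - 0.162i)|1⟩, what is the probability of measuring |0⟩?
0.9475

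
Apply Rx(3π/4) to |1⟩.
-0.9239i|0⟩ + 0.3827|1⟩

Rx(3π/4) = [[cos(θ/2), −i·sin(θ/2)], [−i·sin(θ/2), cos(θ/2)]]; θ = 3π/4, cos(θ/2) ≈ 0.382683, sin(θ/2) ≈ 0.92388.
With a = amp(|0⟩) = 0 and b = amp(|1⟩) = 1:
new amp(|0⟩) = (0.382683)·a + (-0.92388i)·b = -0.9239i
new amp(|1⟩) = (-0.92388i)·a + (0.382683)·b = 0.3827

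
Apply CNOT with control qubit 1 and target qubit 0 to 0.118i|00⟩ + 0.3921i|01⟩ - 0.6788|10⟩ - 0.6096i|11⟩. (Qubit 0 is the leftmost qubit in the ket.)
0.118i|00⟩ - 0.6096i|01⟩ - 0.6788|10⟩ + 0.3921i|11⟩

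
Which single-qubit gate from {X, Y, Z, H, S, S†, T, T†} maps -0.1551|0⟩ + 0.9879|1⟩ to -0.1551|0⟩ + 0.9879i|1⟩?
S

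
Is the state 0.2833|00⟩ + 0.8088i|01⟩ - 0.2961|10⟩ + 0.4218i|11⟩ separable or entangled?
Entangled

Writing the state as a|00⟩ + b|01⟩ + c|10⟩ + d|11⟩, it is a product state iff ad − bc = 0.
Here (a, b, c, d) = (0.2833, 0.8088i, -0.2961, 0.4218i): ad − bc = (0.2833)(0.4218i) − (0.8088i)(-0.2961) = 0.359i ≠ 0, so the state is entangled.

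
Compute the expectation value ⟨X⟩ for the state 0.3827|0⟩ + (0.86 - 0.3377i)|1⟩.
0.6582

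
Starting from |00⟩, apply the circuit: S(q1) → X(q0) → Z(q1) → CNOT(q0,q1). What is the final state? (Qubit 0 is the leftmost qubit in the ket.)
|11⟩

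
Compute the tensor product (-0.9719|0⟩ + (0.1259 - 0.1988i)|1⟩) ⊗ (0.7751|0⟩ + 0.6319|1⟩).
-0.7533|00⟩ - 0.6141|01⟩ + (0.09759 - 0.1541i)|10⟩ + (0.07956 - 0.1256i)|11⟩

amp(|b₁b₂…⟩) = product of the factor amplitudes for bits b₁, b₂, …; only kets whose every factor amplitude is nonzero survive.
|00⟩: (-0.9719)(0.7751) = -0.7533
|01⟩: (-0.9719)(0.6319) = -0.6141
|10⟩: (0.1259 - 0.1988i)(0.7751) = (0.09759 - 0.1541i)
|11⟩: (0.1259 - 0.1988i)(0.6319) = (0.07956 - 0.1256i)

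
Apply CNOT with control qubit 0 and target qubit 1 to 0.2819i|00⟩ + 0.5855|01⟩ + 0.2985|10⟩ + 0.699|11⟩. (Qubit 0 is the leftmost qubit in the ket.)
0.2819i|00⟩ + 0.5855|01⟩ + 0.699|10⟩ + 0.2985|11⟩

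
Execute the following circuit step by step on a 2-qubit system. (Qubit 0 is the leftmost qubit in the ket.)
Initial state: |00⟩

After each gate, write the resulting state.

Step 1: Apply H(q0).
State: 1/√2|00⟩ + 1/√2|10⟩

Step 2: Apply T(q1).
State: 1/√2|00⟩ + 1/√2|10⟩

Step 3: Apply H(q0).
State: |00⟩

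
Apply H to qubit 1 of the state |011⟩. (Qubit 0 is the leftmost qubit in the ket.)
1/√2|001⟩ - 1/√2|011⟩

H on qubit 1 mixes each pair of kets that differ only in qubit 1: amplitudes (a, b) of (|…0…⟩, |…1…⟩) become ((a + b)/√2, (a − b)/√2). Kets absent from the input have amplitude 0.
(|001⟩, |011⟩): (a, b) = (0, 1) → (1/√2, -1/√2)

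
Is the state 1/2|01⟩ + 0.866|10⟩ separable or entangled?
Entangled

Writing the state as a|00⟩ + b|01⟩ + c|10⟩ + d|11⟩, it is a product state iff ad − bc = 0.
Here (a, b, c, d) = (0, 1/2, 0.866, 0): ad − bc = (0)(0) − (1/2)(0.866) = -0.433 ≠ 0, so the state is entangled.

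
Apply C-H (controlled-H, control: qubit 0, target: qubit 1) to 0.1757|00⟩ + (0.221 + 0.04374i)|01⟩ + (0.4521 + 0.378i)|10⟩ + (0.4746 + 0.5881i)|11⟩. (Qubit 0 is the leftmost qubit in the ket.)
0.1757|00⟩ + (0.221 + 0.04374i)|01⟩ + (0.6553 + 0.6831i)|10⟩ + (-0.01591 - 0.1486i)|11⟩

C-H leaves the control-|0⟩ kets |00⟩, |01⟩ unchanged and applies H to qubit 1 on the control-|1⟩ pair (|10⟩, |11⟩).
H = [[1/√2, 1/√2], [1/√2, -1/√2]].
With a = amp(|10⟩) = (0.4521 + 0.378i) and b = amp(|11⟩) = (0.4746 + 0.5881i):
new amp(|10⟩) = (1/√2)·a + (1/√2)·b = (0.6553 + 0.6831i)
new amp(|11⟩) = (1/√2)·a + (-1/√2)·b = (-0.01591 - 0.1486i)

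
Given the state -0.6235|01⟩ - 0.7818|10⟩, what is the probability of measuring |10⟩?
0.6112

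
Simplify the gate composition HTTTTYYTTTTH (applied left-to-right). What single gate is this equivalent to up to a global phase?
I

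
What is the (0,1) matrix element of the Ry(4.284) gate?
-0.8413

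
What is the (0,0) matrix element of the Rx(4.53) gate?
-0.6398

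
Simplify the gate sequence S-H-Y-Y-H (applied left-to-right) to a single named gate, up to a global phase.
S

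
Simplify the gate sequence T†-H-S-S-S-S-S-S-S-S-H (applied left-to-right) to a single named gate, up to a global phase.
T†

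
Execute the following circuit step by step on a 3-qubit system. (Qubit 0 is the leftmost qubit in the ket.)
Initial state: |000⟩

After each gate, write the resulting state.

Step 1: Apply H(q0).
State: 1/√2|000⟩ + 1/√2|100⟩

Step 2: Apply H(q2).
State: 1/2|000⟩ + 1/2|001⟩ + 1/2|100⟩ + 1/2|101⟩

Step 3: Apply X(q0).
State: 1/2|000⟩ + 1/2|001⟩ + 1/2|100⟩ + 1/2|101⟩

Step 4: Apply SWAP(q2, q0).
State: 1/2|000⟩ + 1/2|001⟩ + 1/2|100⟩ + 1/2|101⟩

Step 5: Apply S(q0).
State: 1/2|000⟩ + 1/2|001⟩ + (1/2)i|100⟩ + (1/2)i|101⟩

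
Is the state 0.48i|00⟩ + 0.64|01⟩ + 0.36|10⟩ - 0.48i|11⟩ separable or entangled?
Separable

Writing the state as a|00⟩ + b|01⟩ + c|10⟩ + d|11⟩, it is a product state iff ad − bc = 0.
Here (a, b, c, d) = (0.48i, 0.64, 0.36, -0.48i): ad − bc = (0.48i)(-0.48i) − (0.64)(0.36) = 0, so the state is separable.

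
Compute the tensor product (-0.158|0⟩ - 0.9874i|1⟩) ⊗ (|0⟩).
-0.158|00⟩ - 0.9874i|10⟩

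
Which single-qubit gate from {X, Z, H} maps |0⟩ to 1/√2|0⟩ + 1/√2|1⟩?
H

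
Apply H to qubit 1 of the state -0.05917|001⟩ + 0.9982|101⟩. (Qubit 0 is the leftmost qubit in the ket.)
-0.04184|001⟩ - 0.04184|011⟩ + 0.7058|101⟩ + 0.7058|111⟩

H on qubit 1 mixes each pair of kets that differ only in qubit 1: amplitudes (a, b) of (|…0…⟩, |…1…⟩) become ((a + b)/√2, (a − b)/√2). Kets absent from the input have amplitude 0.
(|001⟩, |011⟩): (a, b) = (-0.05917, 0) → (-0.04184, -0.04184)
(|101⟩, |111⟩): (a, b) = (0.9982, 0) → (0.7058, 0.7058)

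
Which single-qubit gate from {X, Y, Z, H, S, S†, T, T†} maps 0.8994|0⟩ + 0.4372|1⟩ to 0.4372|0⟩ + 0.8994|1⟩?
X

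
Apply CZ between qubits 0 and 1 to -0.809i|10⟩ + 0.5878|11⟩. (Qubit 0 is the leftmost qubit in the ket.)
-0.809i|10⟩ - 0.5878|11⟩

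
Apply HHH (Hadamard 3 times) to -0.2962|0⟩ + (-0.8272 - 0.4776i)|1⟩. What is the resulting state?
(-0.7944 - 0.3377i)|0⟩ + (0.3755 + 0.3377i)|1⟩

H² = I, so H^3 = H: a single Hadamard. With (a, b) = (-0.2962, (-0.8272 - 0.4776i)), H gives ((a + b)/√2, (a − b)/√2) = ((-0.7944 - 0.3377i), (0.3755 + 0.3377i)).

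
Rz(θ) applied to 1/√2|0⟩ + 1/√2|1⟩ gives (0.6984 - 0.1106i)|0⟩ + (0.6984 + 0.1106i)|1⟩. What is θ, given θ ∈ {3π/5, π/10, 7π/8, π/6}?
π/10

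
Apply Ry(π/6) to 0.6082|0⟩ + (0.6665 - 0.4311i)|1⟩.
(0.415 + 0.1116i)|0⟩ + (0.8012 - 0.4164i)|1⟩

Ry(π/6) = [[cos(θ/2), −sin(θ/2)], [sin(θ/2), cos(θ/2)]]; θ = π/6, cos(θ/2) ≈ 0.965926, sin(θ/2) ≈ 0.258819.
With a = amp(|0⟩) = 0.6082 and b = amp(|1⟩) = (0.6665 - 0.4311i):
new amp(|0⟩) = (0.965926)·a + (-0.258819)·b = (0.415 + 0.1116i)
new amp(|1⟩) = (0.258819)·a + (0.965926)·b = (0.8012 - 0.4164i)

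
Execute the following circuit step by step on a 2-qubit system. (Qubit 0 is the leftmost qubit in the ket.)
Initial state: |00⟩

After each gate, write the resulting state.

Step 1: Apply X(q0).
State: |10⟩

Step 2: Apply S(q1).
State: |10⟩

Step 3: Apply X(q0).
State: |00⟩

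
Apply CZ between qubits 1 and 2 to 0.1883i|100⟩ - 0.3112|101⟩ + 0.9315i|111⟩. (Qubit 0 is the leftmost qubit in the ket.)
0.1883i|100⟩ - 0.3112|101⟩ - 0.9315i|111⟩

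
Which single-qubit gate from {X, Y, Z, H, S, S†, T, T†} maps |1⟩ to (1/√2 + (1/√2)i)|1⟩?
T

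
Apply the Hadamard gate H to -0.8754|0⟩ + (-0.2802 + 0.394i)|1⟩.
(-0.8171 + 0.2786i)|0⟩ + (-0.4209 - 0.2786i)|1⟩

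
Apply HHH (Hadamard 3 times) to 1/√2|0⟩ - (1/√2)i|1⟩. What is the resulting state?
(1/2 - (1/2)i)|0⟩ + (1/2 + (1/2)i)|1⟩

H² = I, so H^3 = H: a single Hadamard. With (a, b) = (1/√2, -(1/√2)i), H gives ((a + b)/√2, (a − b)/√2) = ((1/2 - (1/2)i), (1/2 + (1/2)i)).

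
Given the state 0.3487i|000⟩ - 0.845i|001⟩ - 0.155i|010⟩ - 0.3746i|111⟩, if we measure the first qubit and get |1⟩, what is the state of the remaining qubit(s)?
-i|11⟩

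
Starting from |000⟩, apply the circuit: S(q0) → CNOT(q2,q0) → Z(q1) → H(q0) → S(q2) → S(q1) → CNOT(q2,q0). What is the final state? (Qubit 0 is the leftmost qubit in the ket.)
1/√2|000⟩ + 1/√2|100⟩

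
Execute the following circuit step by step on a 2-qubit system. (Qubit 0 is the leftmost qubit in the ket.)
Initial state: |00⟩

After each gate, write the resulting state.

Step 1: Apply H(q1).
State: 1/√2|00⟩ + 1/√2|01⟩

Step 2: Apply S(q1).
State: 1/√2|00⟩ + (1/√2)i|01⟩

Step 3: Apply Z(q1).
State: 1/√2|00⟩ - (1/√2)i|01⟩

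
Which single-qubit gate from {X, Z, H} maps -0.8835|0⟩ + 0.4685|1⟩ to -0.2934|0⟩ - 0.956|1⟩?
H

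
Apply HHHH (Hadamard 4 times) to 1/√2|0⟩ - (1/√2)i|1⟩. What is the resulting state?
1/√2|0⟩ - (1/√2)i|1⟩

H² = I, so an even number of Hadamards cancels: H^4 = I and the state is unchanged.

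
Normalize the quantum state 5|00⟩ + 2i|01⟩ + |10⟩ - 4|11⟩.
0.7372|00⟩ + 0.2949i|01⟩ + 0.1474|10⟩ - 0.5898|11⟩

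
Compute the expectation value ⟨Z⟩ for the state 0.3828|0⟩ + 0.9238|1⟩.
-0.7069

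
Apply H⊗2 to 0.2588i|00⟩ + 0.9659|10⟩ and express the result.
(0.483 + 0.1294i)|00⟩ + (0.483 + 0.1294i)|01⟩ + (-0.483 + 0.1294i)|10⟩ + (-0.483 + 0.1294i)|11⟩

H⊗2 gives amp(|y⟩) = (1/2) Σ_x (−1)^(x·y) amp(|x⟩), where x·y is the number of positions in which both x and y have a 1.
|00⟩: (0.2588i + 0.9659)/2 = (0.483 + 0.1294i)
|01⟩: (0.2588i + 0.9659)/2 = (0.483 + 0.1294i)
|10⟩: (0.2588i - 0.9659)/2 = (-0.483 + 0.1294i)
|11⟩: (0.2588i - 0.9659)/2 = (-0.483 + 0.1294i)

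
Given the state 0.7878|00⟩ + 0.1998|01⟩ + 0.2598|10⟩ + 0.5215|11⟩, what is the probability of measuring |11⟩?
0.272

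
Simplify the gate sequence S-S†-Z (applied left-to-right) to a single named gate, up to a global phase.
Z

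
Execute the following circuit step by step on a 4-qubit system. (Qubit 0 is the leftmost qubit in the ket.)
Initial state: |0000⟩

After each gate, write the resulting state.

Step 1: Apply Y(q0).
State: i|1000⟩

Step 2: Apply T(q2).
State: i|1000⟩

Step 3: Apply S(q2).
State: i|1000⟩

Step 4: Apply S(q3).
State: i|1000⟩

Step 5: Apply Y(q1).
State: -|1100⟩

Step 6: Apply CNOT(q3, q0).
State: -|1100⟩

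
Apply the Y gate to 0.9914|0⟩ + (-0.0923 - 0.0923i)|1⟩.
(-0.0923 + 0.0923i)|0⟩ + 0.9914i|1⟩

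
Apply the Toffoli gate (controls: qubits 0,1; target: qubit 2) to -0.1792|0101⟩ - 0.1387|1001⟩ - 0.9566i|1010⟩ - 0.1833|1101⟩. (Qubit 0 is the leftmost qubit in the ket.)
-0.1792|0101⟩ - 0.1387|1001⟩ - 0.9566i|1010⟩ - 0.1833|1111⟩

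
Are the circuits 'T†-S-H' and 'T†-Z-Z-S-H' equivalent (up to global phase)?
Yes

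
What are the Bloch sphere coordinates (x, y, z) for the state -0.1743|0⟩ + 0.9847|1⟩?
(-0.3433, 0, -0.9393)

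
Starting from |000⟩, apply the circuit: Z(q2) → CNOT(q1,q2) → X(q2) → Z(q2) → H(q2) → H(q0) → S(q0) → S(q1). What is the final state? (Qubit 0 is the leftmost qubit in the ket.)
-1/2|000⟩ + 1/2|001⟩ - (1/2)i|100⟩ + (1/2)i|101⟩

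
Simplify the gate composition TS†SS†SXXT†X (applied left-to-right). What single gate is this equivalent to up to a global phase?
X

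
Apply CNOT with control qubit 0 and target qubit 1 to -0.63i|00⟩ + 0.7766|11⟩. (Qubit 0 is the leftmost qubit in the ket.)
-0.63i|00⟩ + 0.7766|10⟩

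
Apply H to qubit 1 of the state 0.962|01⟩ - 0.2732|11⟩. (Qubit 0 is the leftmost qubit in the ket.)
0.6802|00⟩ - 0.6802|01⟩ - 0.1932|10⟩ + 0.1932|11⟩

H on qubit 1 mixes each pair of kets that differ only in qubit 1: amplitudes (a, b) of (|…0…⟩, |…1…⟩) become ((a + b)/√2, (a − b)/√2). Kets absent from the input have amplitude 0.
(|00⟩, |01⟩): (a, b) = (0, 0.962) → (0.6802, -0.6802)
(|10⟩, |11⟩): (a, b) = (0, -0.2732) → (-0.1932, 0.1932)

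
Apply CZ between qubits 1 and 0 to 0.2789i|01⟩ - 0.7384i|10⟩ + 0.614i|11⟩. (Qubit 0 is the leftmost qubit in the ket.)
0.2789i|01⟩ - 0.7384i|10⟩ - 0.614i|11⟩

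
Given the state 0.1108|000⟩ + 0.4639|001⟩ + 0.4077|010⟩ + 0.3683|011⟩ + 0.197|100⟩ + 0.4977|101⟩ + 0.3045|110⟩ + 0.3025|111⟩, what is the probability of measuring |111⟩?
0.09151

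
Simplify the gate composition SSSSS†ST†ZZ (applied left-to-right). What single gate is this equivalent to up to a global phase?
T†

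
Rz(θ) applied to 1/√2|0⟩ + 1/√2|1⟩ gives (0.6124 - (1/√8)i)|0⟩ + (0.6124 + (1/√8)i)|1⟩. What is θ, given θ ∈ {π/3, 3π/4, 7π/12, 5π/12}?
π/3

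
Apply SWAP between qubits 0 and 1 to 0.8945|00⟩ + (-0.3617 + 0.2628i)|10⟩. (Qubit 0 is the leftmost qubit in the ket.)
0.8945|00⟩ + (-0.3617 + 0.2628i)|01⟩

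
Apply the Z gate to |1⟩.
-|1⟩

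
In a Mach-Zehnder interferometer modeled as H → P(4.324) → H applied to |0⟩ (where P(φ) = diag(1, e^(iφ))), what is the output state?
(0.3107 - 0.4628i)|0⟩ + (0.6893 + 0.4628i)|1⟩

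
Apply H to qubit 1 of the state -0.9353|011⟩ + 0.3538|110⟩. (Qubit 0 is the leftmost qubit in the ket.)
-0.6614|001⟩ + 0.6614|011⟩ + 0.2502|100⟩ - 0.2502|110⟩

H on qubit 1 mixes each pair of kets that differ only in qubit 1: amplitudes (a, b) of (|…0…⟩, |…1…⟩) become ((a + b)/√2, (a − b)/√2). Kets absent from the input have amplitude 0.
(|001⟩, |011⟩): (a, b) = (0, -0.9353) → (-0.6614, 0.6614)
(|100⟩, |110⟩): (a, b) = (0, 0.3538) → (0.2502, -0.2502)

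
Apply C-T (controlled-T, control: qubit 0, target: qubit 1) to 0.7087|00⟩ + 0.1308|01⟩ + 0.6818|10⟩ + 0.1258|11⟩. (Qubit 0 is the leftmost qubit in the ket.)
0.7087|00⟩ + 0.1308|01⟩ + 0.6818|10⟩ + (0.08895 + 0.08895i)|11⟩

C-T leaves the control-|0⟩ kets |00⟩, |01⟩ unchanged and applies T to qubit 1 on the control-|1⟩ pair (|10⟩, |11⟩).
T = [[1, 0], [0, (1/√2 + (1/√2)i)]].
With a = amp(|10⟩) = 0.6818 and b = amp(|11⟩) = 0.1258:
new amp(|10⟩) = (1)·a = 0.6818
new amp(|11⟩) = (1/√2 + (1/√2)i)·b = (0.08895 + 0.08895i)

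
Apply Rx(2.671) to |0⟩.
0.2331|0⟩ - 0.9724i|1⟩

Rx(2.671) = [[cos(θ/2), −i·sin(θ/2)], [−i·sin(θ/2), cos(θ/2)]]; θ = 2.671, cos(θ/2) ≈ 0.233131, sin(θ/2) ≈ 0.972445.
With a = amp(|0⟩) = 1 and b = amp(|1⟩) = 0:
new amp(|0⟩) = (0.233131)·a + (-0.972445i)·b = 0.2331
new amp(|1⟩) = (-0.972445i)·a + (0.233131)·b = -0.9724i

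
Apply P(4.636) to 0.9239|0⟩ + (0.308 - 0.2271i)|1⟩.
0.9239|0⟩ + (-0.2499 - 0.2898i)|1⟩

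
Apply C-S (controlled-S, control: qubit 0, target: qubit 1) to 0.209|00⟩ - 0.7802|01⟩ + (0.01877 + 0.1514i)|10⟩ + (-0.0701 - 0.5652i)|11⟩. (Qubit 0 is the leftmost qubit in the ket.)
0.209|00⟩ - 0.7802|01⟩ + (0.01877 + 0.1514i)|10⟩ + (0.5652 - 0.0701i)|11⟩

C-S leaves the control-|0⟩ kets |00⟩, |01⟩ unchanged and applies S to qubit 1 on the control-|1⟩ pair (|10⟩, |11⟩).
S = [[1, 0], [0, i]].
With a = amp(|10⟩) = (0.01877 + 0.1514i) and b = amp(|11⟩) = (-0.0701 - 0.5652i):
new amp(|10⟩) = (1)·a = (0.01877 + 0.1514i)
new amp(|11⟩) = (i)·b = (0.5652 - 0.0701i)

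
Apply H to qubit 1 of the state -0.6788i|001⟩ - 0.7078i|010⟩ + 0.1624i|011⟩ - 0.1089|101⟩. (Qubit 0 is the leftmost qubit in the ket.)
-0.5005i|000⟩ - 0.3651i|001⟩ + 0.5005i|010⟩ - 0.5948i|011⟩ - 0.077|101⟩ - 0.077|111⟩

H on qubit 1 mixes each pair of kets that differ only in qubit 1: amplitudes (a, b) of (|…0…⟩, |…1…⟩) become ((a + b)/√2, (a − b)/√2). Kets absent from the input have amplitude 0.
(|000⟩, |010⟩): (a, b) = (0, -0.7078i) → (-0.5005i, 0.5005i)
(|001⟩, |011⟩): (a, b) = (-0.6788i, 0.1624i) → (-0.3651i, -0.5948i)
(|101⟩, |111⟩): (a, b) = (-0.1089, 0) → (-0.077, -0.077)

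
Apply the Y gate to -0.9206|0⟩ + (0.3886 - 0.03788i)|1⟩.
(-0.03788 - 0.3886i)|0⟩ - 0.9206i|1⟩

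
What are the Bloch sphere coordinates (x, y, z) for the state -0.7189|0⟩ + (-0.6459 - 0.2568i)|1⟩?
(0.9287, 0.3692, 0.03368)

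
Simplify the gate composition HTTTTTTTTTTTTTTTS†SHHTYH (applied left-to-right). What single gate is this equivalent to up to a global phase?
Y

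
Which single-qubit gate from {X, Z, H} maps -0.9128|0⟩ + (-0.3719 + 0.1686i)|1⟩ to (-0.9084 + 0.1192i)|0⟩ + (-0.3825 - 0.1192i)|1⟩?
H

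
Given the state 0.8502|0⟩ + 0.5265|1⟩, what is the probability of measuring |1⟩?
0.2772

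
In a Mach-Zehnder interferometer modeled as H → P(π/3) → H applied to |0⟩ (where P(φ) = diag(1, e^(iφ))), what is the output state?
(0.75 + 0.433i)|0⟩ + (0.25 - 0.433i)|1⟩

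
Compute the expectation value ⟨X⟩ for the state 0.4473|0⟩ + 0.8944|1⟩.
0.8001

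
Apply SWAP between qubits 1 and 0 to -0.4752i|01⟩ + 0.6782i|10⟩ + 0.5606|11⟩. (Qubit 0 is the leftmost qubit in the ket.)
0.6782i|01⟩ - 0.4752i|10⟩ + 0.5606|11⟩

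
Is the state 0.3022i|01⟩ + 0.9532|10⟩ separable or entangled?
Entangled

Writing the state as a|00⟩ + b|01⟩ + c|10⟩ + d|11⟩, it is a product state iff ad − bc = 0.
Here (a, b, c, d) = (0, 0.3022i, 0.9532, 0): ad − bc = (0)(0) − (0.3022i)(0.9532) = -0.2881i ≠ 0, so the state is entangled.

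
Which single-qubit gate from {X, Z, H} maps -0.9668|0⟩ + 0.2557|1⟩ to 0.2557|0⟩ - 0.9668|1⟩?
X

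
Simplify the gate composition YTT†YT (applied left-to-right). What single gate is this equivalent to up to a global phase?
T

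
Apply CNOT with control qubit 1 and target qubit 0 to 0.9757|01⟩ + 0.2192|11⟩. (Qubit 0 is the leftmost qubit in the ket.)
0.2192|01⟩ + 0.9757|11⟩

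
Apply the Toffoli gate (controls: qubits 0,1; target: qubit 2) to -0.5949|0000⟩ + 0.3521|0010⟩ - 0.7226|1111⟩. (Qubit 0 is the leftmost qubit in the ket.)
-0.5949|0000⟩ + 0.3521|0010⟩ - 0.7226|1101⟩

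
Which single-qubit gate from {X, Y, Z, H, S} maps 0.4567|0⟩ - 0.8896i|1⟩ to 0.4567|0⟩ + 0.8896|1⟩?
S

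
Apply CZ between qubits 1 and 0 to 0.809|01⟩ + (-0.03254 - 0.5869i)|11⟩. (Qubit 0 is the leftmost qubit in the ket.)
0.809|01⟩ + (0.03254 + 0.5869i)|11⟩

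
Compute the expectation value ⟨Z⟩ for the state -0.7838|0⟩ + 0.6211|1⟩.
0.2286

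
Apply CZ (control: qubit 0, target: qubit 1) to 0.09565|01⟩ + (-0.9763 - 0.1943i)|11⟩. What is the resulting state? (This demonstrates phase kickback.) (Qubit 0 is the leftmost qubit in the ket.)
0.09565|01⟩ + (0.9763 + 0.1943i)|11⟩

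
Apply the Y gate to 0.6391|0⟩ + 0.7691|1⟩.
-0.7691i|0⟩ + 0.6391i|1⟩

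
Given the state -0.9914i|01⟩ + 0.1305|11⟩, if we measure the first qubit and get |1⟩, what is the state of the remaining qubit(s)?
|1⟩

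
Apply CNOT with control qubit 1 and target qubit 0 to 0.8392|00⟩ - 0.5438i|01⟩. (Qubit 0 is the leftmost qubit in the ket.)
0.8392|00⟩ - 0.5438i|11⟩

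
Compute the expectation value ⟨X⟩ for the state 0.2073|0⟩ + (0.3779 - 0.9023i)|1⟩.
0.1567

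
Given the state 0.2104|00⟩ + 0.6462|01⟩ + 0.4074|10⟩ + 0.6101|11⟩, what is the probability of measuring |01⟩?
0.4176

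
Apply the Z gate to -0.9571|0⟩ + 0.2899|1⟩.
-0.9571|0⟩ - 0.2899|1⟩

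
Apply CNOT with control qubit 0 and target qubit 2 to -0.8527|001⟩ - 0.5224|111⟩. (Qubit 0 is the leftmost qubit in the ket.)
-0.8527|001⟩ - 0.5224|110⟩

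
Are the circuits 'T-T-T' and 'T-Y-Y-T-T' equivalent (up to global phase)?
Yes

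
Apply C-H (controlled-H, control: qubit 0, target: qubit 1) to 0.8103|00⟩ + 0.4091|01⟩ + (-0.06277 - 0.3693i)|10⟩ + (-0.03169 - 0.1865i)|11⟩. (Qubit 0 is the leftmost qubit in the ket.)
0.8103|00⟩ + 0.4091|01⟩ + (-0.06679 - 0.393i)|10⟩ + (-0.02198 - 0.1293i)|11⟩

C-H leaves the control-|0⟩ kets |00⟩, |01⟩ unchanged and applies H to qubit 1 on the control-|1⟩ pair (|10⟩, |11⟩).
H = [[1/√2, 1/√2], [1/√2, -1/√2]].
With a = amp(|10⟩) = (-0.06277 - 0.3693i) and b = amp(|11⟩) = (-0.03169 - 0.1865i):
new amp(|10⟩) = (1/√2)·a + (1/√2)·b = (-0.06679 - 0.393i)
new amp(|11⟩) = (1/√2)·a + (-1/√2)·b = (-0.02198 - 0.1293i)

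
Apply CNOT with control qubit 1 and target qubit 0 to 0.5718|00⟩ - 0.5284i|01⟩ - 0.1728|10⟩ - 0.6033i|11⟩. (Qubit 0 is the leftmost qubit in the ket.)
0.5718|00⟩ - 0.6033i|01⟩ - 0.1728|10⟩ - 0.5284i|11⟩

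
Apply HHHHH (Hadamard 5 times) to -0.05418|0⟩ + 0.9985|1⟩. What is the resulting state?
0.6677|0⟩ - 0.7444|1⟩

H² = I, so H^5 = H: a single Hadamard. With (a, b) = (-0.05418, 0.9985), H gives ((a + b)/√2, (a − b)/√2) = (0.6677, -0.7444).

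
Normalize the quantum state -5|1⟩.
-|1⟩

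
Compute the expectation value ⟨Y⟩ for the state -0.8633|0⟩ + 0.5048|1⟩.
0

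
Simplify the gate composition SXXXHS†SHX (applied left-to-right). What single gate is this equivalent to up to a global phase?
S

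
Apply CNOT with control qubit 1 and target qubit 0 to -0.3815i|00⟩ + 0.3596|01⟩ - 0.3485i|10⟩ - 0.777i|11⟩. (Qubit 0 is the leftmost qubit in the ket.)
-0.3815i|00⟩ - 0.777i|01⟩ - 0.3485i|10⟩ + 0.3596|11⟩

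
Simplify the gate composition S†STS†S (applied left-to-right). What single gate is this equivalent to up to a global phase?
T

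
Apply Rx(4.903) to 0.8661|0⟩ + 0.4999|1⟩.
(-0.6679 - 0.3182i)|0⟩ + (-0.3855 - 0.5514i)|1⟩

Rx(4.903) = [[cos(θ/2), −i·sin(θ/2)], [−i·sin(θ/2), cos(θ/2)]]; θ = 4.903, cos(θ/2) ≈ -0.771187, sin(θ/2) ≈ 0.636609.
With a = amp(|0⟩) = 0.8661 and b = amp(|1⟩) = 0.4999:
new amp(|0⟩) = (-0.771187)·a + (-0.636609i)·b = (-0.6679 - 0.3182i)
new amp(|1⟩) = (-0.636609i)·a + (-0.771187)·b = (-0.3855 - 0.5514i)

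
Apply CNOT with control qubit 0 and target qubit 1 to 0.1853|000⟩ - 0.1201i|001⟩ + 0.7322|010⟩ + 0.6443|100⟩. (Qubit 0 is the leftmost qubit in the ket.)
0.1853|000⟩ - 0.1201i|001⟩ + 0.7322|010⟩ + 0.6443|110⟩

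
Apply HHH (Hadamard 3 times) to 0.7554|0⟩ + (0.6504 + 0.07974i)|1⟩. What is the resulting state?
(0.9941 + 0.05638i)|0⟩ + (0.07425 - 0.05638i)|1⟩

H² = I, so H^3 = H: a single Hadamard. With (a, b) = (0.7554, (0.6504 + 0.07974i)), H gives ((a + b)/√2, (a − b)/√2) = ((0.9941 + 0.05638i), (0.07425 - 0.05638i)).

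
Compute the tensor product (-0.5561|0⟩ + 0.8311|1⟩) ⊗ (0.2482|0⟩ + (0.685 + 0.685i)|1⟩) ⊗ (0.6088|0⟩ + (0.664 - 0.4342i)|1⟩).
-0.08403|000⟩ + (-0.09165 + 0.05993i)|001⟩ + (-0.2319 - 0.2319i)|010⟩ + (-0.4183 - 0.08754i)|011⟩ + 0.1256|100⟩ + (0.137 - 0.08957i)|101⟩ + (0.3466 + 0.3466i)|110⟩ + (0.6252 + 0.1308i)|111⟩

amp(|b₁b₂…⟩) = product of the factor amplitudes for bits b₁, b₂, …; only kets whose every factor amplitude is nonzero survive.
|000⟩: (-0.5561)(0.2482)(0.6088) = -0.08403
|001⟩: (-0.5561)(0.2482)(0.664 - 0.4342i) = (-0.09165 + 0.05993i)
|010⟩: (-0.5561)(0.685 + 0.685i)(0.6088) = (-0.2319 - 0.2319i)
|011⟩: (-0.5561)(0.685 + 0.685i)(0.664 - 0.4342i) = (-0.4183 - 0.08754i)
|100⟩: (0.8311)(0.2482)(0.6088) = 0.1256
|101⟩: (0.8311)(0.2482)(0.664 - 0.4342i) = (0.137 - 0.08957i)
|110⟩: (0.8311)(0.685 + 0.685i)(0.6088) = (0.3466 + 0.3466i)
|111⟩: (0.8311)(0.685 + 0.685i)(0.664 - 0.4342i) = (0.6252 + 0.1308i)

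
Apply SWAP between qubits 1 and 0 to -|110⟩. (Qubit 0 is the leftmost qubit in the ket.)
-|110⟩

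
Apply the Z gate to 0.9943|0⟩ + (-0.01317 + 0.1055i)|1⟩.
0.9943|0⟩ + (0.01317 - 0.1055i)|1⟩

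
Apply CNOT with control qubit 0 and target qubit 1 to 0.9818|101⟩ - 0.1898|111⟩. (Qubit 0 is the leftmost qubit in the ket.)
-0.1898|101⟩ + 0.9818|111⟩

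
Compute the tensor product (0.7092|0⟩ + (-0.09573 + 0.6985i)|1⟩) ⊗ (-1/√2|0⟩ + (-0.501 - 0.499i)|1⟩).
-0.5015|00⟩ + (-0.3553 - 0.3539i)|01⟩ + (0.06769 - 0.4939i)|10⟩ + (0.3965 - 0.3022i)|11⟩

amp(|b₁b₂…⟩) = product of the factor amplitudes for bits b₁, b₂, …; only kets whose every factor amplitude is nonzero survive.
|00⟩: (0.7092)(-1/√2) = -0.5015
|01⟩: (0.7092)(-0.501 - 0.499i) = (-0.3553 - 0.3539i)
|10⟩: (-0.09573 + 0.6985i)(-1/√2) = (0.06769 - 0.4939i)
|11⟩: (-0.09573 + 0.6985i)(-0.501 - 0.499i) = (0.3965 - 0.3022i)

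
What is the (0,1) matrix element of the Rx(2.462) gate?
-0.9428i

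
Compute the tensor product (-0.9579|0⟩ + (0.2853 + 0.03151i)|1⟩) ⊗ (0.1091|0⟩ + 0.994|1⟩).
-0.1045|00⟩ - 0.9522|01⟩ + (0.03113 + 0.003438i)|10⟩ + (0.2836 + 0.03132i)|11⟩

amp(|b₁b₂…⟩) = product of the factor amplitudes for bits b₁, b₂, …; only kets whose every factor amplitude is nonzero survive.
|00⟩: (-0.9579)(0.1091) = -0.1045
|01⟩: (-0.9579)(0.994) = -0.9522
|10⟩: (0.2853 + 0.03151i)(0.1091) = (0.03113 + 0.003438i)
|11⟩: (0.2853 + 0.03151i)(0.994) = (0.2836 + 0.03132i)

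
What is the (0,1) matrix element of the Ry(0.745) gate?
-0.3639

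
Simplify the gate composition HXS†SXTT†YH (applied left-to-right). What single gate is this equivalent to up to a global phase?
Y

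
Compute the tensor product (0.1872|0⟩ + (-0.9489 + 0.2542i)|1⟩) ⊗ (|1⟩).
0.1872|01⟩ + (-0.9489 + 0.2542i)|11⟩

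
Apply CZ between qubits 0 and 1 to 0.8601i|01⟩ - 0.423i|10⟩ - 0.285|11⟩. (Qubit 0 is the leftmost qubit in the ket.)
0.8601i|01⟩ - 0.423i|10⟩ + 0.285|11⟩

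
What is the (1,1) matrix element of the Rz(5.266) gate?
(-0.8734 + 0.4869i)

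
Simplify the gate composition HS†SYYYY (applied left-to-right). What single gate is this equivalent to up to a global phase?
H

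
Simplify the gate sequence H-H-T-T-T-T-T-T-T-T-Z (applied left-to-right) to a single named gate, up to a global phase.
Z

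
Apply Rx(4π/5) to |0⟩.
0.309|0⟩ - 0.9511i|1⟩

Rx(4π/5) = [[cos(θ/2), −i·sin(θ/2)], [−i·sin(θ/2), cos(θ/2)]]; θ = 4π/5, cos(θ/2) ≈ 0.309017, sin(θ/2) ≈ 0.951057.
With a = amp(|0⟩) = 1 and b = amp(|1⟩) = 0:
new amp(|0⟩) = (0.309017)·a + (-0.951057i)·b = 0.309
new amp(|1⟩) = (-0.951057i)·a + (0.309017)·b = -0.9511i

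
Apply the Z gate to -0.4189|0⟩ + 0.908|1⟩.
-0.4189|0⟩ - 0.908|1⟩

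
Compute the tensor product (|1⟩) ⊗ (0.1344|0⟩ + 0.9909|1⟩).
0.1344|10⟩ + 0.9909|11⟩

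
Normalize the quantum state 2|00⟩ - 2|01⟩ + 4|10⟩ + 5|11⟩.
0.2857|00⟩ - 0.2857|01⟩ + 0.5714|10⟩ + 0.7143|11⟩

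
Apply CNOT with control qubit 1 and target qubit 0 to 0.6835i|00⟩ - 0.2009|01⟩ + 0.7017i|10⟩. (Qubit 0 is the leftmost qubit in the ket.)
0.6835i|00⟩ + 0.7017i|10⟩ - 0.2009|11⟩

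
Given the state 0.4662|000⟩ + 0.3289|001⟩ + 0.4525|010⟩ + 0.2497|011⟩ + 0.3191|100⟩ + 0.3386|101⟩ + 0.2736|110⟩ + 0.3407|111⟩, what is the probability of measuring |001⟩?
0.1082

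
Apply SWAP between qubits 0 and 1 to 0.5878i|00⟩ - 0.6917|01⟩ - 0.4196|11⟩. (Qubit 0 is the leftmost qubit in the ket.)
0.5878i|00⟩ - 0.6917|10⟩ - 0.4196|11⟩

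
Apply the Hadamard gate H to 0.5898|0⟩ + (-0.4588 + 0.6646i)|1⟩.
(0.09263 + 0.4699i)|0⟩ + (0.7415 - 0.4699i)|1⟩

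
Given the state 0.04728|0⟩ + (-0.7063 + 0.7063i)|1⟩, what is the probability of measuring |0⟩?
0.002235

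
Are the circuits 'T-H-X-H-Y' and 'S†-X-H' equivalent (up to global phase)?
No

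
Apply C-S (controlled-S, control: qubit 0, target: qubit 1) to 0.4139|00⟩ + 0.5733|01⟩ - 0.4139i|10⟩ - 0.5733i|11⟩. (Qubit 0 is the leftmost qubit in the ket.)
0.4139|00⟩ + 0.5733|01⟩ - 0.4139i|10⟩ + 0.5733|11⟩

C-S leaves the control-|0⟩ kets |00⟩, |01⟩ unchanged and applies S to qubit 1 on the control-|1⟩ pair (|10⟩, |11⟩).
S = [[1, 0], [0, i]].
With a = amp(|10⟩) = -0.4139i and b = amp(|11⟩) = -0.5733i:
new amp(|10⟩) = (1)·a = -0.4139i
new amp(|11⟩) = (i)·b = 0.5733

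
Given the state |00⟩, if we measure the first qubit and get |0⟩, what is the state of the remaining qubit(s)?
|0⟩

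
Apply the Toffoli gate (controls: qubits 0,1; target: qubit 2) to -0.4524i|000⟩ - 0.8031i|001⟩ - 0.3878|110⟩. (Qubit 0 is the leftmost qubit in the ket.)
-0.4524i|000⟩ - 0.8031i|001⟩ - 0.3878|111⟩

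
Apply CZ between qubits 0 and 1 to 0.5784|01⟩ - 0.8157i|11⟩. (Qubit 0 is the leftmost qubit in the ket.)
0.5784|01⟩ + 0.8157i|11⟩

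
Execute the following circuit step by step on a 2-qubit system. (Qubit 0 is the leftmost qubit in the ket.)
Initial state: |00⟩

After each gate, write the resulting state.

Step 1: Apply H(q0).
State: 1/√2|00⟩ + 1/√2|10⟩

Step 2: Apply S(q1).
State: 1/√2|00⟩ + 1/√2|10⟩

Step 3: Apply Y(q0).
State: -(1/√2)i|00⟩ + (1/√2)i|10⟩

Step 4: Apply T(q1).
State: -(1/√2)i|00⟩ + (1/√2)i|10⟩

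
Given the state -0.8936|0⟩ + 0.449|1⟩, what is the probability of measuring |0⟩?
0.7985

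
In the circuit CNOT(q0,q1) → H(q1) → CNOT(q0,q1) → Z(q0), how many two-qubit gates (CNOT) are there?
2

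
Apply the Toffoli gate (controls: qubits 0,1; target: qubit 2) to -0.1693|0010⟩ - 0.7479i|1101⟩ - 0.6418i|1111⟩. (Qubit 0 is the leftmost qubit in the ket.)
-0.1693|0010⟩ - 0.6418i|1101⟩ - 0.7479i|1111⟩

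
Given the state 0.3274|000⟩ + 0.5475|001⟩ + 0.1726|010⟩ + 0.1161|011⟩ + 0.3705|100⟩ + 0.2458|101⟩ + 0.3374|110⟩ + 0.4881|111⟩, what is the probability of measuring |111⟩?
0.2382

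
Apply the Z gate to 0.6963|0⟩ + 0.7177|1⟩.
0.6963|0⟩ - 0.7177|1⟩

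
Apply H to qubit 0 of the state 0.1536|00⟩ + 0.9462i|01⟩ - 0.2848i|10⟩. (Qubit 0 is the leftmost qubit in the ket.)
(0.1086 - 0.2014i)|00⟩ + 0.6691i|01⟩ + (0.1086 + 0.2014i)|10⟩ + 0.6691i|11⟩

H on qubit 0 mixes each pair of kets that differ only in qubit 0: amplitudes (a, b) of (|…0…⟩, |…1…⟩) become ((a + b)/√2, (a − b)/√2). Kets absent from the input have amplitude 0.
(|00⟩, |10⟩): (a, b) = (0.1536, -0.2848i) → ((0.1086 - 0.2014i), (0.1086 + 0.2014i))
(|01⟩, |11⟩): (a, b) = (0.9462i, 0) → (0.6691i, 0.6691i)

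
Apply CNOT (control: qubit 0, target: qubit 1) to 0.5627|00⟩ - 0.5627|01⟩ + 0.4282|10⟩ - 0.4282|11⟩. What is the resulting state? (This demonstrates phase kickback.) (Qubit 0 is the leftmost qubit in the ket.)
0.5627|00⟩ - 0.5627|01⟩ - 0.4282|10⟩ + 0.4282|11⟩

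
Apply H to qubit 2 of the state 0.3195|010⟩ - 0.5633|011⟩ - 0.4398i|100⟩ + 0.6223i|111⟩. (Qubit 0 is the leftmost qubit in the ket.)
-0.1724|010⟩ + 0.6242|011⟩ - 0.311i|100⟩ - 0.311i|101⟩ + 0.44i|110⟩ - 0.44i|111⟩

H on qubit 2 mixes each pair of kets that differ only in qubit 2: amplitudes (a, b) of (|…0…⟩, |…1…⟩) become ((a + b)/√2, (a − b)/√2). Kets absent from the input have amplitude 0.
(|010⟩, |011⟩): (a, b) = (0.3195, -0.5633) → (-0.1724, 0.6242)
(|100⟩, |101⟩): (a, b) = (-0.4398i, 0) → (-0.311i, -0.311i)
(|110⟩, |111⟩): (a, b) = (0, 0.6223i) → (0.44i, -0.44i)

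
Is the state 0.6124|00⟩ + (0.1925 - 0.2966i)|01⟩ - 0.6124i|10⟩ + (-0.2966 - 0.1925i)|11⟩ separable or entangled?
Separable

Writing the state as a|00⟩ + b|01⟩ + c|10⟩ + d|11⟩, it is a product state iff ad − bc = 0.
Here (a, b, c, d) = (0.6124, (0.1925 - 0.2966i), -0.6124i, (-0.2966 - 0.1925i)): ad − bc = (0.6124)(-0.2966 - 0.1925i) − (0.1925 - 0.2966i)(-0.6124i) = 0, so the state is separable.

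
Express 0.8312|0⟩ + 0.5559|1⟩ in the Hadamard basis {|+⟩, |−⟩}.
0.9808|+⟩ + 0.1947|−⟩

With |ψ⟩ = α|0⟩ + β|1⟩, the Hadamard-basis coefficients are ⟨+|ψ⟩ = (α + β)/√2 and ⟨−|ψ⟩ = (α − β)/√2.
Here α = 0.8312, β = 0.5559: (α + β)/√2 = 0.9808, (α − β)/√2 = 0.1947.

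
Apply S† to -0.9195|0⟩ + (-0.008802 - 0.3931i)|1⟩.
-0.9195|0⟩ + (-0.3931 + 0.008802i)|1⟩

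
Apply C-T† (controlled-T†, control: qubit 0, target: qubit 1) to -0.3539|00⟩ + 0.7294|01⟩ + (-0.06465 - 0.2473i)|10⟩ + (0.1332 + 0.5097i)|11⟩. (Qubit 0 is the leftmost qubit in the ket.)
-0.3539|00⟩ + 0.7294|01⟩ + (-0.06465 - 0.2473i)|10⟩ + (0.4546 + 0.2662i)|11⟩

C-T† leaves the control-|0⟩ kets |00⟩, |01⟩ unchanged and applies T† to qubit 1 on the control-|1⟩ pair (|10⟩, |11⟩).
T† = [[1, 0], [0, (1/√2 - (1/√2)i)]].
With a = amp(|10⟩) = (-0.06465 - 0.2473i) and b = amp(|11⟩) = (0.1332 + 0.5097i):
new amp(|10⟩) = (1)·a = (-0.06465 - 0.2473i)
new amp(|11⟩) = (1/√2 - (1/√2)i)·b = (0.4546 + 0.2662i)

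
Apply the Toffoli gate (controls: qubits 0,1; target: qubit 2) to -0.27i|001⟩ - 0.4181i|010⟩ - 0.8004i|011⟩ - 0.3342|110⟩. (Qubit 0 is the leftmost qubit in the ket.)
-0.27i|001⟩ - 0.4181i|010⟩ - 0.8004i|011⟩ - 0.3342|111⟩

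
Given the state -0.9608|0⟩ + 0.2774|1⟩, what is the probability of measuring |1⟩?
0.07695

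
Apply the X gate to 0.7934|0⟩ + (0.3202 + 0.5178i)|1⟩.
(0.3202 + 0.5178i)|0⟩ + 0.7934|1⟩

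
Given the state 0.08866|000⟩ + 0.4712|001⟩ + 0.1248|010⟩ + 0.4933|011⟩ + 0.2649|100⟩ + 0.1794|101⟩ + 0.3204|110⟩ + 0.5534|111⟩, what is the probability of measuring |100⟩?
0.07017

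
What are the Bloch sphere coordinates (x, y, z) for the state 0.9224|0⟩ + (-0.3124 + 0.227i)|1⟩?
(-0.5763, 0.4188, 0.7017)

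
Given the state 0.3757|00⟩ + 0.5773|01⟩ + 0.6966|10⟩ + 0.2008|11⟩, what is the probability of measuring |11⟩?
0.04032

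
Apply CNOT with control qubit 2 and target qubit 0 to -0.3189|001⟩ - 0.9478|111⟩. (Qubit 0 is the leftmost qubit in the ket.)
-0.9478|011⟩ - 0.3189|101⟩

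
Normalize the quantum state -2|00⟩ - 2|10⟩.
-1/√2|00⟩ - 1/√2|10⟩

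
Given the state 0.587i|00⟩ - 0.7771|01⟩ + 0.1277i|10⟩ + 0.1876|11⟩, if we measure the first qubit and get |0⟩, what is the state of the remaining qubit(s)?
0.6027i|0⟩ - 0.7979|1⟩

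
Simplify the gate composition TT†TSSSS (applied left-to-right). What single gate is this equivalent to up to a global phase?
T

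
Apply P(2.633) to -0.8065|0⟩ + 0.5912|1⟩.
-0.8065|0⟩ + (-0.5164 + 0.2879i)|1⟩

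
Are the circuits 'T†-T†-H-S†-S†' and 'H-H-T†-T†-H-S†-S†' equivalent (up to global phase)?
Yes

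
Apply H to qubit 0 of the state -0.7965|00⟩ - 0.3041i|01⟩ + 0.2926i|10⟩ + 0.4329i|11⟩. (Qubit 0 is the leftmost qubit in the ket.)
(-0.5632 + 0.2069i)|00⟩ + 0.09108i|01⟩ + (-0.5632 - 0.2069i)|10⟩ - 0.5211i|11⟩

H on qubit 0 mixes each pair of kets that differ only in qubit 0: amplitudes (a, b) of (|…0…⟩, |…1…⟩) become ((a + b)/√2, (a − b)/√2). Kets absent from the input have amplitude 0.
(|00⟩, |10⟩): (a, b) = (-0.7965, 0.2926i) → ((-0.5632 + 0.2069i), (-0.5632 - 0.2069i))
(|01⟩, |11⟩): (a, b) = (-0.3041i, 0.4329i) → (0.09108i, -0.5211i)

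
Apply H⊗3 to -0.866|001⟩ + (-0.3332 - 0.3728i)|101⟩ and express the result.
(-0.424 - 0.1318i)|000⟩ + (0.424 + 0.1318i)|001⟩ + (-0.424 - 0.1318i)|010⟩ + (0.424 + 0.1318i)|011⟩ + (-0.1884 + 0.1318i)|100⟩ + (0.1884 - 0.1318i)|101⟩ + (-0.1884 + 0.1318i)|110⟩ + (0.1884 - 0.1318i)|111⟩

H⊗3 gives amp(|y⟩) = (1/2√2) Σ_x (−1)^(x·y) amp(|x⟩), where x·y is the number of positions in which both x and y have a 1.
|000⟩: (-0.866 + (-0.3332 - 0.3728i))/(2√2) = (-0.424 - 0.1318i)
|001⟩: (0.866 - (-0.3332 - 0.3728i))/(2√2) = (0.424 + 0.1318i)
|010⟩: (-0.866 + (-0.3332 - 0.3728i))/(2√2) = (-0.424 - 0.1318i)
|011⟩: (0.866 - (-0.3332 - 0.3728i))/(2√2) = (0.424 + 0.1318i)
|100⟩: (-0.866 - (-0.3332 - 0.3728i))/(2√2) = (-0.1884 + 0.1318i)
|101⟩: (0.866 + (-0.3332 - 0.3728i))/(2√2) = (0.1884 - 0.1318i)
|110⟩: (-0.866 - (-0.3332 - 0.3728i))/(2√2) = (-0.1884 + 0.1318i)
|111⟩: (0.866 + (-0.3332 - 0.3728i))/(2√2) = (0.1884 - 0.1318i)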